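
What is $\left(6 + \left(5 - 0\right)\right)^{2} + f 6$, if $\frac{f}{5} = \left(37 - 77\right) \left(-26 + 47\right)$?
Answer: $-25079$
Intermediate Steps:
$f = -4200$ ($f = 5 \left(37 - 77\right) \left(-26 + 47\right) = 5 \left(\left(-40\right) 21\right) = 5 \left(-840\right) = -4200$)
$\left(6 + \left(5 - 0\right)\right)^{2} + f 6 = \left(6 + \left(5 - 0\right)\right)^{2} - 25200 = \left(6 + \left(5 + 0\right)\right)^{2} - 25200 = \left(6 + 5\right)^{2} - 25200 = 11^{2} - 25200 = 121 - 25200 = -25079$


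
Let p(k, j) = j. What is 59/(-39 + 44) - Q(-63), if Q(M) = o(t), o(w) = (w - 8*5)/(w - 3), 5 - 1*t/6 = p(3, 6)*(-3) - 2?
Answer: 8123/735 ≈ 11.052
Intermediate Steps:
t = 150 (t = 30 - 6*(6*(-3) - 2) = 30 - 6*(-18 - 2) = 30 - 6*(-20) = 30 + 120 = 150)
o(w) = (-40 + w)/(-3 + w) (o(w) = (w - 40)/(-3 + w) = (-40 + w)/(-3 + w))
Q(M) = 110/147 (Q(M) = (-40 + 150)/(-3 + 150) = 110/147)
59/(-39 + 44) - Q(-63) = 59/(-39 + 44) - 1*110/147 = 59/5 - 110/147 = 8123/735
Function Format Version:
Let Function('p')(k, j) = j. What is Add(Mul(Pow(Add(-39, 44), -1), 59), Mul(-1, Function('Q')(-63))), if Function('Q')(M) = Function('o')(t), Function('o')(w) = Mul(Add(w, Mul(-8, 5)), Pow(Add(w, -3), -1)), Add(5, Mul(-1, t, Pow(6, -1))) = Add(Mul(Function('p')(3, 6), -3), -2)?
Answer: Rational(8123, 735) ≈ 11.052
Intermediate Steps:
t = 150 (t = Add(30, Mul(-6, Add(Mul(6, -3), -2))) = Add(30, Mul(-6, Add(-18, -2))) = Add(30, Mul(-6, -20)) = Add(30, 120) = 150)
Function('o')(w) = Mul(Pow(Add(-3, w), -1), Add(-40, w)) (Function('o')(w) = Mul(Add(w, -40), Pow(Add(-3, w), -1)) = Mul(Add(-40, w), Pow(Add(-3, w), -1)) = Mul(Pow(Add(-3, w), -1), Add(-40, w)))
Function('Q')(M) = Rational(110, 147) (Function('Q')(M) = Mul(Pow(Add(-3, 150), -1), Add(-40, 150)) = Mul(Pow(147, -1), 110) = Mul(Rational(1, 147), 110) = Rational(110, 147))
Add(Mul(Pow(Add(-39, 44), -1), 59), Mul(-1, Function('Q')(-63))) = Add(Mul(Pow(Add(-39, 44), -1), 59), Mul(-1, Rational(110, 147))) = Add(Mul(Pow(5, -1), 59), Rational(-110, 147)) = Add(Mul(Rational(1, 5), 59), Rational(-110, 147)) = Add(Rational(59, 5), Rational(-110, 147)) = Rational(8123, 735)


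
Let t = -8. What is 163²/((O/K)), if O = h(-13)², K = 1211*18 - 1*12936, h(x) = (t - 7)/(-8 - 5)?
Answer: 13263935594/75 ≈ 1.7685e+8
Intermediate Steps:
h(x) = 15/13 (h(x) = (-8 - 7)/(-8 - 5) = -15/(-13) = -15*(-1/13) = 15/13)
K = 8862 (K = 21798 - 12936 = 8862)
O = 225/169 (O = (15/13)² = 225/169 ≈ 1.3314)
163²/((O/K)) = 163²/(((225/169)/8862)) = 26569/(((225/169)*(1/8862))) = 26569/(75/499226) = 26569*(499226/75) = 13263935594/75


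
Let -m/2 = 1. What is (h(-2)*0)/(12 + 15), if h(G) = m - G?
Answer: 0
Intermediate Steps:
m = -2 (m = -2*1 = -2)
h(G) = -2 - G
(h(-2)*0)/(12 + 15) = ((-2 - 1*(-2))*0)/(12 + 15) = ((-2 + 2)*0)/27 = (0*0)*(1/27) = 0*(1/27) = 0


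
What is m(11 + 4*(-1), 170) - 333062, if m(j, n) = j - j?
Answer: -333062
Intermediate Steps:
m(j, n) = 0
m(11 + 4*(-1), 170) - 333062 = 0 - 333062 = -333062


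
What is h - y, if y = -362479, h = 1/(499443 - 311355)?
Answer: 68177950153/188088 ≈ 3.6248e+5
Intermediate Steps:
h = 1/188088 ≈ 5.3167e-6
h - y = 1/188088 - 1*(-362479) = 1/188088 + 362479 = 68177950153/188088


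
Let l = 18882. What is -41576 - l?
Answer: -60458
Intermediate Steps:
-41576 - l = -41576 - 1*18882 = -41576 - 18882 = -60458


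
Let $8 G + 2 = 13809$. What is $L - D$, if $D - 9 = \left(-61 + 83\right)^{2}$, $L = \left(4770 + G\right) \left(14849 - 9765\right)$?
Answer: $\frac{66049071}{2} \approx 3.3025 \cdot 10^{7}$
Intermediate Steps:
$G = \frac{13807}{8}$ ($G = - \frac{1}{4} + \frac{1}{8} \cdot 13809 = - \frac{1}{4} + \frac{13809}{8} = \frac{13807}{8} \approx 1725.9$)
$L = \frac{66050057}{2}$ ($L = \left(4770 + \frac{13807}{8}\right) \left(14849 - 9765\right) = \frac{51967}{8} \cdot 5084 = \frac{66050057}{2} \approx 3.3025 \cdot 10^{7}$)
$D = 493$ ($D = 9 + \left(-61 + 83\right)^{2} = 9 + 22^{2} = 9 + 484 = 493$)
$L - D = \frac{66050057}{2} - 493 = \frac{66049071}{2}$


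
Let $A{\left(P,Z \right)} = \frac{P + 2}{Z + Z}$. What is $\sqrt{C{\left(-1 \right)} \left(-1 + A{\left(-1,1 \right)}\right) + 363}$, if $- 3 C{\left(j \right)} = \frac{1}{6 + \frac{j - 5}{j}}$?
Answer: $\frac{\sqrt{52274}}{12} \approx 19.053$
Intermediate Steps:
$A{\left(P,Z \right)} = \frac{2 + P}{2 Z}$
$C{\left(j \right)} = - \frac{1}{3 \left(6 + \frac{-5 + j}{j}\right)}$ ($C{\left(j \right)} = - \frac{1}{3 \left(6 + \frac{j - 5}{j}\right)} = - \frac{1}{3 \left(6 + \frac{-5 + j}{j}\right)}$)
$\sqrt{C{\left(-1 \right)} \left(-1 + A{\left(-1,1 \right)}\right) + 363} = \sqrt{\left(-1\right) \left(-1\right) \frac{1}{-15 + 21 \left(-1\right)} \left(-1 + \frac{2 - 1}{2 \cdot 1}\right) + 363} = \sqrt{\left(-1\right) \left(-1\right) \frac{1}{-15 - 21} \left(-1 + \frac{1}{2} \cdot 1 \cdot 1\right) + 363} = \sqrt{\left(-1\right) \left(-1\right) \frac{1}{-36} \left(-1 + \frac{1}{2}\right) + 363} = \sqrt{\left(-1\right) \left(-1\right) \left(- \frac{1}{36}\right) \left(- \frac{1}{2}\right) + 363} = \sqrt{\left(- \frac{1}{36}\right) \left(- \frac{1}{2}\right) + 363} = \sqrt{\frac{1}{72} + 363} = \sqrt{\frac{26137}{72}} = \frac{\sqrt{52274}}{12}$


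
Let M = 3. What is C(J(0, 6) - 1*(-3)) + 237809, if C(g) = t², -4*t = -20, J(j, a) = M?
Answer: 237834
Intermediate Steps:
J(j, a) = 3
t = 5 (t = -¼*(-20) = 5)
C(g) = 25 (C(g) = 5² = 25)
C(J(0, 6) - 1*(-3)) + 237809 = 25 + 237809 = 237834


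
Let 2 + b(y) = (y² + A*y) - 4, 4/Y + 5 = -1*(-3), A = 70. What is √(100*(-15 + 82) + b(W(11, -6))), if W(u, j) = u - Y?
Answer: √7773 ≈ 88.165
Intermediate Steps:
Y = -2 (Y = 4/(-5 - 1*(-3)) = 4/(-5 + 3) = 4/(-2) = 4*(-½) = -2)
W(u, j) = 2 + u (W(u, j) = u - 1*(-2) = u + 2 = 2 + u)
b(y) = -6 + y² + 70*y (b(y) = -2 + ((y² + 70*y) - 4) = -2 + (-4 + y² + 70*y) = -6 + y² + 70*y)
√(100*(-15 + 82) + b(W(11, -6))) = √(100*(-15 + 82) + (-6 + (2 + 11)² + 70*(2 + 11))) = √(100*67 + (-6 + 13² + 70*13)) = √(6700 + (-6 + 169 + 910)) = √(6700 + 1073) = √7773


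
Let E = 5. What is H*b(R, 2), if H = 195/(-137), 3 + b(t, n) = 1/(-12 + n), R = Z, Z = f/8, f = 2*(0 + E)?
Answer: 1209/274 ≈ 4.4124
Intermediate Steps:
f = 10 (f = 2*(0 + 5) = 2*5 = 10)
Z = 5/4 (Z = 10/8 = 10*(⅛) = 5/4 ≈ 1.2500)
R = 5/4 ≈ 1.2500
b(t, n) = -3 + 1/(-12 + n)
H = -195/137 (H = 195*(-1/137) = -195/137 ≈ -1.4234)
H*b(R, 2) = -195*(37 - 3*2)/(137*(-12 + 2)) = -195*(37 - 6)/(137*(-10)) = -(-39)*31/274 = -195/137*(-31/10) = 1209/274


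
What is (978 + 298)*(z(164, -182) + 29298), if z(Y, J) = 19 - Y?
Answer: 37199228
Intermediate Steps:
(978 + 298)*(z(164, -182) + 29298) = (978 + 298)*((19 - 1*164) + 29298) = 1276*((19 - 164) + 29298) = 1276*(-145 + 29298) = 1276*29153 = 37199228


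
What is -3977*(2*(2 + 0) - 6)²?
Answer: -15908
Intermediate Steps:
-3977*(2*(2 + 0) - 6)² = -3977*(2*2 - 6)² = -3977*(4 - 6)² = -3977*(-2)² = -3977*4 = -15908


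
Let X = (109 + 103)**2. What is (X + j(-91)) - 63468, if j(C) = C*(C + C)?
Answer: -1962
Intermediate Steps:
X = 44944 (X = 212**2 = 44944)
j(C) = 2*C**2 (j(C) = C*(2*C) = 2*C**2)
(X + j(-91)) - 63468 = (44944 + 2*(-91)**2) - 63468 = (44944 + 2*8281) - 63468 = (44944 + 16562) - 63468 = 61506 - 63468 = -1962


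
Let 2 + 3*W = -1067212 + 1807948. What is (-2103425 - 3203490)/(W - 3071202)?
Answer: 15920745/8472872 ≈ 1.8790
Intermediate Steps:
W = 740734/3 (W = -⅔ + (-1067212 + 1807948)/3 = -⅔ + (⅓)*740736 = -⅔ + 246912 = 740734/3 ≈ 2.4691e+5)
(-2103425 - 3203490)/(W - 3071202) = (-2103425 - 3203490)/(740734/3 - 3071202) = -5306915/(-8472872/3) = -5306915*(-3/8472872) = 15920745/8472872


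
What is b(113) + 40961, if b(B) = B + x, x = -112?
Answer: 40962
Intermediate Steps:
b(B) = -112 + B (b(B) = B - 112 = -112 + B)
b(113) + 40961 = (-112 + 113) + 40961 = 1 + 40961 = 40962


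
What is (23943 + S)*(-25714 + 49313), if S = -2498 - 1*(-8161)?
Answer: 698671994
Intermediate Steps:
S = 5663 (S = -2498 + 8161 = 5663)
(23943 + S)*(-25714 + 49313) = (23943 + 5663)*(-25714 + 49313) = 29606*23599 = 698671994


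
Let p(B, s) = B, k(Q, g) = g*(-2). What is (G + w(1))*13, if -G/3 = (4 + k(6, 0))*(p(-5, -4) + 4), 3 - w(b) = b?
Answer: 182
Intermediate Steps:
k(Q, g) = -2*g
w(b) = 3 - b
G = 12 (G = -3*(4 - 2*0)*(-5 + 4) = -3*(4 + 0)*(-1) = -12*(-1) = -3*(-4) = 12)
(G + w(1))*13 = (12 + (3 - 1*1))*13 = (12 + (3 - 1))*13 = (12 + 2)*13 = 14*13 = 182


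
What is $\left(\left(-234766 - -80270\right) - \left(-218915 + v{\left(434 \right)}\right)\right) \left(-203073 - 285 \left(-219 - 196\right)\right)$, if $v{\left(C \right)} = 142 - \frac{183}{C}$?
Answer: $- \frac{168968500857}{31} \approx -5.4506 \cdot 10^{9}$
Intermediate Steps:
$v{\left(C \right)} = 142 - \frac{183}{C}$
$\left(\left(-234766 - -80270\right) - \left(-218915 + v{\left(434 \right)}\right)\right) \left(-203073 - 285 \left(-219 - 196\right)\right) = \left(\left(-234766 - -80270\right) + \left(218915 - \left(142 - \frac{183}{434}\right)\right)\right) \left(-203073 - 285 \left(-219 - 196\right)\right) = \left(\left(-234766 + 80270\right) + \left(218915 - \left(142 - \frac{183}{434}\right)\right)\right) \left(-203073 - -118275\right) = \left(-154496 + \left(218915 - \left(142 - \frac{183}{434}\right)\right)\right) \left(-203073 + 118275\right) = \left(-154496 + \left(218915 - \frac{61445}{434}\right)\right) \left(-84798\right) = \left(-154496 + \frac{94947665}{434}\right) \left(-84798\right) = \frac{27896401}{434} \left(-84798\right) = - \frac{168968500857}{31}$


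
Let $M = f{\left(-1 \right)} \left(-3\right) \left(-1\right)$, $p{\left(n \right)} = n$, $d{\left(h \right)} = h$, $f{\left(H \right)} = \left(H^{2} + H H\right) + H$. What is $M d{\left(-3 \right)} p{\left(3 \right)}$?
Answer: $-27$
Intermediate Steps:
$f{\left(H \right)} = H + 2 H^{2}$ ($f{\left(H \right)} = \left(H^{2} + H^{2}\right) + H = 2 H^{2} + H = H + 2 H^{2}$)
$M = 3$ ($M = - (1 + 2 \left(-1\right)) \left(-3\right) \left(-1\right) = - (1 - 2) \left(-3\right) \left(-1\right) = \left(-1\right) \left(-1\right) \left(-3\right) \left(-1\right) = 1 \left(-3\right) \left(-1\right) = \left(-3\right) \left(-1\right) = 3$)
$M d{\left(-3 \right)} p{\left(3 \right)} = 3 \left(-3\right) 3 = \left(-9\right) 3 = -27$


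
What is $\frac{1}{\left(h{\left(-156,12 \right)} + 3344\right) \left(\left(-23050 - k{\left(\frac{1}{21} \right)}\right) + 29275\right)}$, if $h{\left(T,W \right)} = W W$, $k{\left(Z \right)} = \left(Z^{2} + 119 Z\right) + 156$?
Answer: $\frac{441}{9326664352} \approx 4.7284 \cdot 10^{-8}$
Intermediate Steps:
$k{\left(Z \right)} = 156 + Z^{2} + 119 Z$
$h{\left(T,W \right)} = W^{2}$
$\frac{1}{\left(h{\left(-156,12 \right)} + 3344\right) \left(\left(-23050 - k{\left(\frac{1}{21} \right)}\right) + 29275\right)} = \frac{1}{\left(12^{2} + 3344\right) \left(\left(-23050 - \left(156 + \left(\frac{1}{21}\right)^{2} + \frac{119}{21}\right)\right) + 29275\right)} = \frac{1}{\left(144 + 3344\right) \left(\left(-23050 - \left(156 + \left(\frac{1}{21}\right)^{2} + 119 \cdot \frac{1}{21}\right)\right) + 29275\right)} = \frac{1}{3488 \left(\left(-23050 - \left(156 + \frac{1}{441} + \frac{17}{3}\right)\right) + 29275\right)} = \frac{1}{3488 \left(\left(-23050 - \frac{71296}{441}\right) + 29275\right)} = \frac{1}{3488 \left(- \frac{10236346}{441} + 29275\right)} = \frac{1}{3488 \cdot \frac{2673929}{441}} = \frac{1}{\frac{9326664352}{441}} = \frac{441}{9326664352}$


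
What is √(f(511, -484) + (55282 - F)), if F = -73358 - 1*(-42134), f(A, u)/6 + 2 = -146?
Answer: √85618 ≈ 292.61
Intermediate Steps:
f(A, u) = -888 (f(A, u) = -12 + 6*(-146) = -12 - 876 = -888)
F = -31224 (F = -73358 + 42134 = -31224)
√(f(511, -484) + (55282 - F)) = √(-888 + (55282 - 1*(-31224))) = √(-888 + (55282 + 31224)) = √(-888 + 86506) = √85618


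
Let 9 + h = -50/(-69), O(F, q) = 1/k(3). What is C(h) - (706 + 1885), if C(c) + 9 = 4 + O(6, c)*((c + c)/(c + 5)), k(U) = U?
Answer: -879473/339 ≈ -2594.3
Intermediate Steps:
O(F, q) = ⅓ (O(F, q) = 1/3 = ⅓)
h = -571/69 (h = -9 - 50/(-69) = -9 - 50*(-1/69) = -9 + 50/69 = -571/69 ≈ -8.2754)
C(c) = -5 + 2*c/(3*(5 + c)) (C(c) = -9 + (4 + ((c + c)/(c + 5))/3) = -9 + (4 + ((2*c)/(5 + c))/3) = -9 + (4 + (2*c/(5 + c))/3) = -9 + (4 + 2*c/(3*(5 + c))) = -5 + 2*c/(3*(5 + c)))
C(h) - (706 + 1885) = (-75 - 13*(-571/69))/(3*(5 - 571/69)) - (706 + 1885) = (-75 + 7423/69)/(3*(-226/69)) - 1*2591 = (⅓)*(-69/226)*(2248/69) - 2591 = -1124/339 - 2591 = -879473/339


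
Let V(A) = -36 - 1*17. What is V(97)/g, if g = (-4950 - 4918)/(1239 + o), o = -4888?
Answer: -193397/9868 ≈ -19.598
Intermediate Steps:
g = 9868/3649 (g = (-4950 - 4918)/(1239 - 4888) = -9868/(-3649) = -9868*(-1/3649) = 9868/3649 ≈ 2.7043)
V(A) = -53 (V(A) = -36 - 17 = -53)
V(97)/g = -53/9868/3649 = -53*3649/9868 = -193397/9868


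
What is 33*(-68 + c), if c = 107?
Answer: 1287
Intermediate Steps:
33*(-68 + c) = 33*(-68 + 107) = 33*39 = 1287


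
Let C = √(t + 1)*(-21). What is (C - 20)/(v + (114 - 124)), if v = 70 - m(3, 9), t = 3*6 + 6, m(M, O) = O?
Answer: -125/51 ≈ -2.4510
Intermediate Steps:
t = 24 (t = 18 + 6 = 24)
v = 61 (v = 70 - 1*9 = 70 - 9 = 61)
C = -105 (C = √(24 + 1)*(-21) = √25*(-21) = 5*(-21) = -105)
(C - 20)/(v + (114 - 124)) = (-105 - 20)/(61 + (114 - 124)) = -125/(61 - 10) = -125/51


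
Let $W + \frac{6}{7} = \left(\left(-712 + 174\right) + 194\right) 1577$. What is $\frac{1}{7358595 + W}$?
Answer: $\frac{7}{47712743} \approx 1.4671 \cdot 10^{-7}$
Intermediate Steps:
$W = - \frac{3797422}{7}$ ($W = - \frac{6}{7} + \left(\left(-712 + 174\right) + 194\right) 1577 = - \frac{6}{7} + \left(-538 + 194\right) 1577 = - \frac{6}{7} - 542488 = - \frac{3797422}{7} \approx -5.4249 \cdot 10^{5}$)
$\frac{1}{7358595 + W} = \frac{1}{7358595 - \frac{3797422}{7}} = \frac{1}{\frac{47712743}{7}} = \frac{7}{47712743}$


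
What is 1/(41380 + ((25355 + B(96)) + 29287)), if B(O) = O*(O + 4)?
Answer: 1/105622 ≈ 9.4677e-6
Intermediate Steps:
B(O) = O*(4 + O)
1/(41380 + ((25355 + B(96)) + 29287)) = 1/(41380 + ((25355 + 96*(4 + 96)) + 29287)) = 1/(41380 + ((25355 + 96*100) + 29287)) = 1/(41380 + ((25355 + 9600) + 29287)) = 1/(41380 + (34955 + 29287)) = 1/(41380 + 64242) = 1/105622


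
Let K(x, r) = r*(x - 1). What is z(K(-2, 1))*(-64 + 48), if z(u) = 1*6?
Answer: -96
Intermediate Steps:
K(x, r) = r*(-1 + x)
z(u) = 6
z(K(-2, 1))*(-64 + 48) = 6*(-64 + 48) = 6*(-16) = -96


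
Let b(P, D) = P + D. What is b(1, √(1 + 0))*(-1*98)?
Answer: -196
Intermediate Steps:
b(P, D) = D + P
b(1, √(1 + 0))*(-1*98) = (√(1 + 0) + 1)*(-1*98) = (√1 + 1)*(-98) = (1 + 1)*(-98) = 2*(-98) = -196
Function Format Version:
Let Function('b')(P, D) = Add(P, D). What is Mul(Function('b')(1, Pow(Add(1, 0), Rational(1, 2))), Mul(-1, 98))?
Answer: -196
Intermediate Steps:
Function('b')(P, D) = Add(D, P)
Mul(Function('b')(1, Pow(Add(1, 0), Rational(1, 2))), Mul(-1, 98)) = Mul(Add(Pow(Add(1, 0), Rational(1, 2)), 1), Mul(-1, 98)) = Mul(Add(Pow(1, Rational(1, 2)), 1), -98) = Mul(Add(1, 1), -98) = Mul(2, -98) = -196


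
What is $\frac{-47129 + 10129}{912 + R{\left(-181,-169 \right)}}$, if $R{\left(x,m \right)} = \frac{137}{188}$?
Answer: $- \frac{6956000}{171593} \approx -40.538$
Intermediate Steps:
$R{\left(x,m \right)} = \frac{137}{188}$ ($R{\left(x,m \right)} = 137 \cdot \frac{1}{188} = \frac{137}{188}$)
$\frac{-47129 + 10129}{912 + R{\left(-181,-169 \right)}} = \frac{-47129 + 10129}{912 + \frac{137}{188}} = - \frac{37000}{\frac{171593}{188}} = \left(-37000\right) \frac{188}{171593} = - \frac{6956000}{171593}$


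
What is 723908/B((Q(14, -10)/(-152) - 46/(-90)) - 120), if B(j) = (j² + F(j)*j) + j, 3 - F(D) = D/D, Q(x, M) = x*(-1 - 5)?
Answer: 2116779382800/40320486631 ≈ 52.499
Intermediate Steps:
Q(x, M) = -6*x (Q(x, M) = x*(-6) = -6*x)
F(D) = 2 (F(D) = 3 - D/D = 3 - 1*1 = 3 - 1 = 2)
B(j) = j² + 3*j (B(j) = (j² + 2*j) + j = j² + 3*j)
723908/B((Q(14, -10)/(-152) - 46/(-90)) - 120) = 723908/((((-6*14/(-152) - 46/(-90)) - 120)*(3 + ((-6*14/(-152) - 46/(-90)) - 120)))) = 723908/((((-84*(-1/152) - 46*(-1/90)) - 120)*(3 + ((-84*(-1/152) - 46*(-1/90)) - 120)))) = 723908/((((21/38 + 23/45) - 120)*(3 + ((21/38 + 23/45) - 120)))) = 723908/(((1819/1710 - 120)*(3 + (1819/1710 - 120)))) = 723908/((-203381*(3 - 203381/1710)/1710)) = 723908/((-203381/1710*(-198251/1710))) = 723908/(40320486631/2924100) = 723908*(2924100/40320486631) = 2116779382800/40320486631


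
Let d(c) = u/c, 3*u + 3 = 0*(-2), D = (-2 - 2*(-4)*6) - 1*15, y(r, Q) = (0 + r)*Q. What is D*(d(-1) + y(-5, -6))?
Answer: 961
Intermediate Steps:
y(r, Q) = Q*r (y(r, Q) = r*Q = Q*r)
D = 31 (D = (-2 + 8*6) - 15 = (-2 + 48) - 15 = 46 - 15 = 31)
u = -1 (u = -1 + (0*(-2))/3 = -1 + (1/3)*0 = -1 + 0 = -1)
d(c) = -1/c
D*(d(-1) + y(-5, -6)) = 31*(-1/(-1) - 6*(-5)) = 31*(-1*(-1) + 30) = 31*(1 + 30) = 31*31 = 961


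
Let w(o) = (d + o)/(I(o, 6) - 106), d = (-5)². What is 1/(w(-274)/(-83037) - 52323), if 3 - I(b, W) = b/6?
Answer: -4760788/249098710773 ≈ -1.9112e-5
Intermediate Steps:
I(b, W) = 3 - b/6
d = 25
w(o) = (25 + o)/(-103 - o/6) (w(o) = (25 + o)/((3 - o/6) - 106) = (25 + o)/(-103 - o/6))
1/(w(-274)/(-83037) - 52323) = 1/((6*(-25 - 1*(-274))/(618 - 274))/(-83037) - 52323) = 1/((6*(-25 + 274)/344)*(-1/83037) - 52323) = 1/((6*(1/344)*249)*(-1/83037) - 52323) = 1/((747/172)*(-1/83037) - 52323) = 1/(-249/4760788 - 52323) = 1/(-249098710773/4760788) = -4760788/249098710773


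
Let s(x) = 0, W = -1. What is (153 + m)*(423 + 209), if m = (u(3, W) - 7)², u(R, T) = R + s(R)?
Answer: 106808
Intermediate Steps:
u(R, T) = R (u(R, T) = R + 0 = R)
m = 16 (m = (3 - 7)² = (-4)² = 16)
(153 + m)*(423 + 209) = (153 + 16)*(423 + 209) = 169*632 = 106808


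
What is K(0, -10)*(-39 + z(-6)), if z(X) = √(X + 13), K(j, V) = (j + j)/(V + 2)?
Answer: 0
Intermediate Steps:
K(j, V) = 2*j/(2 + V) (K(j, V) = (2*j)/(2 + V) = 2*j/(2 + V))
z(X) = √(13 + X)
K(0, -10)*(-39 + z(-6)) = (2*0/(2 - 10))*(-39 + √(13 - 6)) = (2*0/(-8))*(-39 + √7) = (2*0*(-⅛))*(-39 + √7) = 0*(-39 + √7) = 0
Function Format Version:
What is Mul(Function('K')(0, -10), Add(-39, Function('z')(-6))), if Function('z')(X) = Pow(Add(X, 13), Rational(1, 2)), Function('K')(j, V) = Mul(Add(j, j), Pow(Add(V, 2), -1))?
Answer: 0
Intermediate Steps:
Function('K')(j, V) = Mul(2, j, Pow(Add(2, V), -1)) (Function('K')(j, V) = Mul(Mul(2, j), Pow(Add(2, V), -1)) = Mul(2, j, Pow(Add(2, V), -1)))
Function('z')(X) = Pow(Add(13, X), Rational(1, 2))
Mul(Function('K')(0, -10), Add(-39, Function('z')(-6))) = Mul(Mul(2, 0, Pow(Add(2, -10), -1)), Add(-39, Pow(Add(13, -6), Rational(1, 2)))) = Mul(Mul(2, 0, Pow(-8, -1)), Add(-39, Pow(7, Rational(1, 2)))) = Mul(Mul(2, 0, Rational(-1, 8)), Add(-39, Pow(7, Rational(1, 2)))) = Mul(0, Add(-39, Pow(7, Rational(1, 2)))) = 0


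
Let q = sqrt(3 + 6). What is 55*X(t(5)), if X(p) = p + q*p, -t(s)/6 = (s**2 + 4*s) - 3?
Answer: -55440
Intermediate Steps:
t(s) = 18 - 24*s - 6*s**2 (t(s) = -6*((s**2 + 4*s) - 3) = -6*(-3 + s**2 + 4*s) = 18 - 24*s - 6*s**2)
q = 3 (q = sqrt(9) = 3)
X(p) = 4*p (X(p) = p + 3*p = 4*p)
55*X(t(5)) = 55*(4*(18 - 24*5 - 6*5**2)) = 55*(4*(18 - 120 - 6*25)) = 55*(4*(18 - 120 - 150)) = 55*(4*(-252)) = 55*(-1008) = -55440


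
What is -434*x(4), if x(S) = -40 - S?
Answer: 19096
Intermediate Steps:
-434*x(4) = -434*(-40 - 1*4) = -434*(-40 - 4) = -434*(-44) = 19096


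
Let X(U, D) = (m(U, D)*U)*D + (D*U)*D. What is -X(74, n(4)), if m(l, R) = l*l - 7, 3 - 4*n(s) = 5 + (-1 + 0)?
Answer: 809375/8 ≈ 1.0117e+5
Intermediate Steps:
n(s) = -1/4 (n(s) = 3/4 - (5 + (-1 + 0))/4 = 3/4 - (5 - 1)/4 = 3/4 - 1/4*4 = 3/4 - 1 = -1/4)
m(l, R) = -7 + l**2 (m(l, R) = l**2 - 7 = -7 + l**2)
X(U, D) = U*D**2 + D*U*(-7 + U**2) (X(U, D) = ((-7 + U**2)*U)*D + (D*U)*D = (U*(-7 + U**2))*D + U*D**2 = D*U*(-7 + U**2) + U*D**2 = U*D**2 + D*U*(-7 + U**2))
-X(74, n(4)) = -(-1)*74*(-7 - 1/4 + 74**2)/4 = -(-1)*74*(-7 - 1/4 + 5476)/4 = -(-1)*74*21875/(4*4) = -1*(-809375/8) = 809375/8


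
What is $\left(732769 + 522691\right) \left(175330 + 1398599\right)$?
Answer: $1976004902340$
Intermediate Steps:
$\left(732769 + 522691\right) \left(175330 + 1398599\right) = 1255460 \cdot 1573929 = 1976004902340$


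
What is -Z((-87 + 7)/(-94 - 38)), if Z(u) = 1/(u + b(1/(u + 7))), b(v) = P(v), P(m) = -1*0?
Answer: -33/20 ≈ -1.6500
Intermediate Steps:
P(m) = 0
b(v) = 0
Z(u) = 1/u (Z(u) = 1/(u + 0) = 1/u)
-Z((-87 + 7)/(-94 - 38)) = -1/((-87 + 7)/(-94 - 38)) = -1/((-80/(-132))) = -1/((-80*(-1/132))) = -1/20/33 = -1*33/20 = -33/20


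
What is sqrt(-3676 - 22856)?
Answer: 6*I*sqrt(737) ≈ 162.89*I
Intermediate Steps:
sqrt(-3676 - 22856) = sqrt(-26532) = 6*I*sqrt(737)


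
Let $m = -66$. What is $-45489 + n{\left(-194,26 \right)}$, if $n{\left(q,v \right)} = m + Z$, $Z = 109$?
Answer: $-45446$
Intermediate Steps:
$n{\left(q,v \right)} = 43$ ($n{\left(q,v \right)} = -66 + 109 = 43$)
$-45489 + n{\left(-194,26 \right)} = -45489 + 43 = -45446$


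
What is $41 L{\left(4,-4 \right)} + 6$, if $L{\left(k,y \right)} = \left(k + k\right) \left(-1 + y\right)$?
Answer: $-1634$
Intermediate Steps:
$L{\left(k,y \right)} = 2 k \left(-1 + y\right)$
$41 L{\left(4,-4 \right)} + 6 = 41 \cdot 2 \cdot 4 \left(-1 - 4\right) + 6 = 41 \cdot 2 \cdot 4 \left(-5\right) + 6 = 41 \left(-40\right) + 6 = -1640 + 6 = -1634$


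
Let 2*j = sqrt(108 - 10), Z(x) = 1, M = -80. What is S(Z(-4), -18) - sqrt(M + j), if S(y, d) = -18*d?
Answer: 324 - sqrt(-320 + 14*sqrt(2))/2 ≈ 324.0 - 8.6632*I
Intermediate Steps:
j = 7*sqrt(2)/2 (j = sqrt(108 - 10)/2 = sqrt(98)/2 = (7*sqrt(2))/2 = 7*sqrt(2)/2 ≈ 4.9497)
S(Z(-4), -18) - sqrt(M + j) = -18*(-18) - sqrt(-80 + 7*sqrt(2)/2) = 324 - sqrt(-80 + 7*sqrt(2)/2)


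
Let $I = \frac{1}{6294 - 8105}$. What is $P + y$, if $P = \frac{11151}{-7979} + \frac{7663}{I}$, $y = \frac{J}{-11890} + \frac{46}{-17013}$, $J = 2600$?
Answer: $- \frac{2239899579537380732}{161402858403} \approx -1.3878 \cdot 10^{7}$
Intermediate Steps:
$I = - \frac{1}{1811}$ ($I = \frac{1}{-1811} = - \frac{1}{1811} \approx -0.00055218$)
$y = - \frac{4478074}{20228457}$ ($y = \frac{2600}{-11890} + \frac{46}{-17013} = 2600 \left(- \frac{1}{11890}\right) + 46 \left(- \frac{1}{17013}\right) = - \frac{260}{1189} - \frac{46}{17013} = - \frac{4478074}{20228457} \approx -0.22137$)
$P = - \frac{110730123598}{7979}$ ($P = \frac{11151}{-7979} + \frac{7663}{- \frac{1}{1811}} = 11151 \left(- \frac{1}{7979}\right) + 7663 \left(-1811\right) = - \frac{11151}{7979} - 13877693 = - \frac{110730123598}{7979} \approx -1.3878 \cdot 10^{7}$)
$P + y = - \frac{110730123598}{7979} - \frac{4478074}{20228457} = - \frac{2239899579537380732}{161402858403}$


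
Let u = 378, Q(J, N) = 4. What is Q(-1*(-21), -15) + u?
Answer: 382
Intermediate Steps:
Q(-1*(-21), -15) + u = 4 + 378 = 382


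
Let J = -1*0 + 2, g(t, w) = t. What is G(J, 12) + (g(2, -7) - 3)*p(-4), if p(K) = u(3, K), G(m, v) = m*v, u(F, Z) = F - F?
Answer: 24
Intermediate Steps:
u(F, Z) = 0
J = 2 (J = 0 + 2 = 2)
p(K) = 0
G(J, 12) + (g(2, -7) - 3)*p(-4) = 2*12 + (2 - 3)*0 = 24 - 1*0 = 24 + 0 = 24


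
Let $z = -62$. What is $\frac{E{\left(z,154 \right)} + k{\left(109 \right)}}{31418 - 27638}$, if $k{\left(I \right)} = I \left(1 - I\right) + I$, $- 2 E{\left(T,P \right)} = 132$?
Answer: $- \frac{11729}{3780} \approx -3.1029$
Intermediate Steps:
$E{\left(T,P \right)} = -66$ ($E{\left(T,P \right)} = \left(- \frac{1}{2}\right) 132 = -66$)
$k{\left(I \right)} = I + I \left(1 - I\right)$
$\frac{E{\left(z,154 \right)} + k{\left(109 \right)}}{31418 - 27638} = \frac{-66 + 109 \left(2 - 109\right)}{31418 - 27638} = \frac{-66 + 109 \left(-107\right)}{31418 - 27638} = \frac{-66 - 11663}{3780} = \left(-11729\right) \frac{1}{3780} = - \frac{11729}{3780}$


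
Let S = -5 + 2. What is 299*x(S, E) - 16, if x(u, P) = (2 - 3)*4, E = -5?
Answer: -1212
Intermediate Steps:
S = -3
x(u, P) = -4 (x(u, P) = -1*4 = -4)
299*x(S, E) - 16 = 299*(-4) - 16 = -1196 - 16 = -1212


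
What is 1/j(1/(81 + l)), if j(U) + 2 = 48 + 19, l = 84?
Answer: 1/65 ≈ 0.015385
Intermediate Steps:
j(U) = 65 (j(U) = -2 + (48 + 19) = -2 + 67 = 65)
1/j(1/(81 + l)) = 1/65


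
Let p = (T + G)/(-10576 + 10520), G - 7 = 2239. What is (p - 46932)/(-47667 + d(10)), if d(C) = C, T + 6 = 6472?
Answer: 329613/333599 ≈ 0.98805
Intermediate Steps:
G = 2246 (G = 7 + 2239 = 2246)
T = 6466 (T = -6 + 6472 = 6466)
p = -1089/7 (p = (6466 + 2246)/(-10576 + 10520) = 8712/(-56) = 8712*(-1/56) = -1089/7 ≈ -155.57)
(p - 46932)/(-47667 + d(10)) = (-1089/7 - 46932)/(-47667 + 10) = -329613/7/(-47657) = -329613/7*(-1/47657) = 329613/333599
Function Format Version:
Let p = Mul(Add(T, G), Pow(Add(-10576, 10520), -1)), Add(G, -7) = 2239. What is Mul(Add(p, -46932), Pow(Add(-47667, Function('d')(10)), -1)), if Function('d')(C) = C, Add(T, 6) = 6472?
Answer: Rational(329613, 333599) ≈ 0.98805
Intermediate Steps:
G = 2246 (G = Add(7, 2239) = 2246)
T = 6466 (T = Add(-6, 6472) = 6466)
p = Rational(-1089, 7) (p = Mul(Add(6466, 2246), Pow(Add(-10576, 10520), -1)) = Mul(8712, Pow(-56, -1)) = Mul(8712, Rational(-1, 56)) = Rational(-1089, 7) ≈ -155.57)
Mul(Add(p, -46932), Pow(Add(-47667, Function('d')(10)), -1)) = Mul(Add(Rational(-1089, 7), -46932), Pow(Add(-47667, 10), -1)) = Mul(Rational(-329613, 7), Pow(-47657, -1)) = Mul(Rational(-329613, 7), Rational(-1, 47657)) = Rational(329613, 333599)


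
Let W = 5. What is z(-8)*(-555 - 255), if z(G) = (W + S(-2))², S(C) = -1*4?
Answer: -810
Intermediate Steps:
S(C) = -4
z(G) = 1 (z(G) = (5 - 4)² = 1² = 1)
z(-8)*(-555 - 255) = 1*(-555 - 255) = 1*(-810) = -810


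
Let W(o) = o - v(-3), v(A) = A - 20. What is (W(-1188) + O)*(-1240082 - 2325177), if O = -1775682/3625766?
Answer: 7533023391042824/1812883 ≈ 4.1553e+9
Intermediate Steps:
v(A) = -20 + A
W(o) = 23 + o (W(o) = o - (-20 - 3) = o - 1*(-23) = o + 23 = 23 + o)
O = -887841/1812883 (O = -1775682*1/3625766 = -887841/1812883 ≈ -0.48974)
(W(-1188) + O)*(-1240082 - 2325177) = ((23 - 1188) - 887841/1812883)*(-1240082 - 2325177) = (-1165 - 887841/1812883)*(-3565259) = -2112896536/1812883*(-3565259) = 7533023391042824/1812883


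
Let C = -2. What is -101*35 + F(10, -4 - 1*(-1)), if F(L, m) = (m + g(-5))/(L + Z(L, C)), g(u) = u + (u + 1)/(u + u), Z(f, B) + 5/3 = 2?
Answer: -548039/155 ≈ -3535.7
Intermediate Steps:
Z(f, B) = ⅓ (Z(f, B) = -5/3 + 2 = ⅓)
g(u) = u + (1 + u)/(2*u) (g(u) = u + (1 + u)/((2*u)) = u + (1 + u)*(1/(2*u)) = u + (1 + u)/(2*u))
F(L, m) = (-23/5 + m)/(⅓ + L) (F(L, m) = (m + (½ - 5 + (½)/(-5)))/(L + ⅓) = (m + (½ - 5 + (½)*(-⅕)))/(⅓ + L) = (m + (½ - 5 - ⅒))/(⅓ + L) = (m - 23/5)/(⅓ + L) = (-23/5 + m)/(⅓ + L))
-101*35 + F(10, -4 - 1*(-1)) = -101*35 + 3*(-23 + 5*(-4 - 1*(-1)))/(5*(1 + 3*10)) = -3535 + 3*(-23 + 5*(-4 + 1))/(5*(1 + 30)) = -3535 + (⅗)*(-23 + 5*(-3))/31 = -3535 + (⅗)*(1/31)*(-23 - 15) = -3535 + (⅗)*(1/31)*(-38) = -3535 - 114/155 = -548039/155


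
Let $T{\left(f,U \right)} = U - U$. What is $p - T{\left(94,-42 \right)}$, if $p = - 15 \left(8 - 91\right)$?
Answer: $1245$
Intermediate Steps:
$p = 1245$ ($p = \left(-15\right) \left(-83\right) = 1245$)
$T{\left(f,U \right)} = 0$
$p - T{\left(94,-42 \right)} = 1245 - 0 = 1245 + 0 = 1245$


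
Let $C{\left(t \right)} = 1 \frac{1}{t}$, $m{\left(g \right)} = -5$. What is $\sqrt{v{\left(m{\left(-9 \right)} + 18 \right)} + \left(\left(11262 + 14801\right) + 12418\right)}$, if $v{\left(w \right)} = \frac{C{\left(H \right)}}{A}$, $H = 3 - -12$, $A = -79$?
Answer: $\frac{4 \sqrt{3377248815}}{1185} \approx 196.17$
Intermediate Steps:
$H = 15$ ($H = 3 + 12 = 15$)
$C{\left(t \right)} = \frac{1}{t}$
$v{\left(w \right)} = - \frac{1}{1185}$ ($v{\left(w \right)} = \frac{1}{15 \left(-79\right)} = \frac{1}{15} \left(- \frac{1}{79}\right) = - \frac{1}{1185}$)
$\sqrt{v{\left(m{\left(-9 \right)} + 18 \right)} + \left(\left(11262 + 14801\right) + 12418\right)} = \sqrt{- \frac{1}{1185} + \left(\left(11262 + 14801\right) + 12418\right)} = \sqrt{- \frac{1}{1185} + \left(26063 + 12418\right)} = \sqrt{- \frac{1}{1185} + 38481} = \sqrt{\frac{45599984}{1185}} = \frac{4 \sqrt{3377248815}}{1185}$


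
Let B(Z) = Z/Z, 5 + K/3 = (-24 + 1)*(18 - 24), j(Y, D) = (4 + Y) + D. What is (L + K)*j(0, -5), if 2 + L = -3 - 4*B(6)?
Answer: -390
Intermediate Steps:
j(Y, D) = 4 + D + Y
K = 399 (K = -15 + 3*((-24 + 1)*(18 - 24)) = -15 + 3*(-23*(-6)) = -15 + 3*138 = -15 + 414 = 399)
B(Z) = 1
L = -9 (L = -2 + (-3 - 4*1) = -2 + (-3 - 4) = -2 - 7 = -9)
(L + K)*j(0, -5) = (-9 + 399)*(4 - 5 + 0) = 390*(-1) = -390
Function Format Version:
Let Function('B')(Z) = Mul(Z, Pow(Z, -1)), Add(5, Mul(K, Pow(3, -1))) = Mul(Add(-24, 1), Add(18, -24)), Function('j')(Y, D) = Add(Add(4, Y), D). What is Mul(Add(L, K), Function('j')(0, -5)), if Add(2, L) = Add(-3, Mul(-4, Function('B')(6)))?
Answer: -390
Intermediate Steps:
Function('j')(Y, D) = Add(4, D, Y)
K = 399 (K = Add(-15, Mul(3, Mul(Add(-24, 1), Add(18, -24)))) = Add(-15, Mul(3, Mul(-23, -6))) = Add(-15, Mul(3, 138)) = Add(-15, 414) = 399)
Function('B')(Z) = 1
L = -9 (L = Add(-2, Add(-3, Mul(-4, 1))) = Add(-2, Add(-3, -4)) = Add(-2, -7) = -9)
Mul(Add(L, K), Function('j')(0, -5)) = Mul(Add(-9, 399), Add(4, -5, 0)) = Mul(390, -1) = -390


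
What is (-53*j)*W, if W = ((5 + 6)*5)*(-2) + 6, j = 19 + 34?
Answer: 292136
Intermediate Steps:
j = 53
W = -104 (W = (11*5)*(-2) + 6 = 55*(-2) + 6 = -110 + 6 = -104)
(-53*j)*W = -53*53*(-104) = -2809*(-104) = 292136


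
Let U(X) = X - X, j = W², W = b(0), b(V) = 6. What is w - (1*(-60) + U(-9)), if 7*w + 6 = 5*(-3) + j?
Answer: 435/7 ≈ 62.143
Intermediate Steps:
W = 6
j = 36 (j = 6² = 36)
U(X) = 0
w = 15/7 (w = -6/7 + (5*(-3) + 36)/7 = -6/7 + (-15 + 36)/7 = -6/7 + (⅐)*21 = -6/7 + 3 = 15/7 ≈ 2.1429)
w - (1*(-60) + U(-9)) = 15/7 - (1*(-60) + 0) = 15/7 - (-60 + 0) = 15/7 - 1*(-60) = 15/7 + 60 = 435/7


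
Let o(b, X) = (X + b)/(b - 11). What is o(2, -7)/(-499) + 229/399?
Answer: 342148/597303 ≈ 0.57282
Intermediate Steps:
o(b, X) = (X + b)/(-11 + b)
o(2, -7)/(-499) + 229/399 = ((-7 + 2)/(-11 + 2))/(-499) + 229/399 = (-5/(-9))*(-1/499) + 229*(1/399) = -⅑*(-5)*(-1/499) + 229/399 = (5/9)*(-1/499) + 229/399 = -5/4491 + 229/399 = 342148/597303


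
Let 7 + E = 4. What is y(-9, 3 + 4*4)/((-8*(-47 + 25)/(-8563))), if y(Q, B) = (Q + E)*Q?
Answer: -231201/44 ≈ -5254.6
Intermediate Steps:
E = -3 (E = -7 + 4 = -3)
y(Q, B) = Q*(-3 + Q) (y(Q, B) = (Q - 3)*Q = (-3 + Q)*Q = Q*(-3 + Q))
y(-9, 3 + 4*4)/((-8*(-47 + 25)/(-8563))) = (-9*(-3 - 9))/((-8*(-47 + 25)/(-8563))) = (-9*(-12))/((-8*(-22)*(-1/8563))) = 108/((176*(-1/8563))) = 108/(-176/8563) = 108*(-8563/176) = -231201/44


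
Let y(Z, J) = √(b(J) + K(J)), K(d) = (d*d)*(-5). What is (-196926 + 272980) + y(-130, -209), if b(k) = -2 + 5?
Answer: 76054 + I*√218402 ≈ 76054.0 + 467.33*I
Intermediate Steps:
K(d) = -5*d² (K(d) = d²*(-5) = -5*d²)
b(k) = 3
y(Z, J) = √(3 - 5*J²)
(-196926 + 272980) + y(-130, -209) = (-196926 + 272980) + √(3 - 5*(-209)²) = 76054 + √(3 - 5*43681) = 76054 + √(3 - 218405) = 76054 + √(-218402) = 76054 + I*√218402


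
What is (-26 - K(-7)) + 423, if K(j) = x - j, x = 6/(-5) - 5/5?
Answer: 1961/5 ≈ 392.20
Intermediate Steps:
x = -11/5 (x = 6*(-⅕) - 5*⅕ = -6/5 - 1 = -11/5 ≈ -2.2000)
K(j) = -11/5 - j
(-26 - K(-7)) + 423 = (-26 - (-11/5 - 1*(-7))) + 423 = (-26 - (-11/5 + 7)) + 423 = (-26 - 1*24/5) + 423 = (-26 - 24/5) + 423 = -154/5 + 423 = 1961/5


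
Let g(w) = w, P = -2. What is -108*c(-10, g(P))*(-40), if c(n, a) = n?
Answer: -43200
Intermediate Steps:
-108*c(-10, g(P))*(-40) = -108*(-10)*(-40) = 1080*(-40) = -43200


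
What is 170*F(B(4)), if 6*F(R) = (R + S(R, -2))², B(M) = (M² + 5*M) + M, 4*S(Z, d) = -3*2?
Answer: 503965/12 ≈ 41997.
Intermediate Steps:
S(Z, d) = -3/2 (S(Z, d) = (-3*2)/4 = (-1*6)/4 = (¼)*(-6) = -3/2)
B(M) = M² + 6*M
F(R) = (-3/2 + R)²/6 (F(R) = (R - 3/2)²/6 = (-3/2 + R)²/6)
170*F(B(4)) = 170*((-3 + 2*(4*(6 + 4)))²/24) = 170*((-3 + 2*(4*10))²/24) = 170*((-3 + 2*40)²/24) = 170*((-3 + 80)²/24) = 170*((1/24)*77²) = 170*((1/24)*5929) = 170*(5929/24) = 503965/12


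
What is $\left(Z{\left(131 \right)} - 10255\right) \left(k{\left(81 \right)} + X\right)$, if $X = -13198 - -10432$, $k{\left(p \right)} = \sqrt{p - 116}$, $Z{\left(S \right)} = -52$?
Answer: $28509162 - 10307 i \sqrt{35} \approx 2.8509 \cdot 10^{7} - 60977.0 i$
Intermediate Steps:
$k{\left(p \right)} = \sqrt{-116 + p}$
$X = -2766$ ($X = -13198 + 10432 = -2766$)
$\left(Z{\left(131 \right)} - 10255\right) \left(k{\left(81 \right)} + X\right) = \left(-52 - 10255\right) \left(\sqrt{-116 + 81} - 2766\right) = - 10307 \left(\sqrt{-35} - 2766\right) = - 10307 \left(i \sqrt{35} - 2766\right) = - 10307 \left(-2766 + i \sqrt{35}\right) = 28509162 - 10307 i \sqrt{35}$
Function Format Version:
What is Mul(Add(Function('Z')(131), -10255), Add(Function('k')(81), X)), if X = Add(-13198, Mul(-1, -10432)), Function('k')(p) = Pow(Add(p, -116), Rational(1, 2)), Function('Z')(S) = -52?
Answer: Add(28509162, Mul(-10307, I, Pow(35, Rational(1, 2)))) ≈ Add(2.8509e+7, Mul(-60977., I))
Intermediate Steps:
Function('k')(p) = Pow(Add(-116, p), Rational(1, 2))
X = -2766 (X = Add(-13198, 10432) = -2766)
Mul(Add(Function('Z')(131), -10255), Add(Function('k')(81), X)) = Mul(Add(-52, -10255), Add(Pow(Add(-116, 81), Rational(1, 2)), -2766)) = Mul(-10307, Add(Pow(-35, Rational(1, 2)), -2766)) = Mul(-10307, Add(Mul(I, Pow(35, Rational(1, 2))), -2766)) = Mul(-10307, Add(-2766, Mul(I, Pow(35, Rational(1, 2))))) = Add(28509162, Mul(-10307, I, Pow(35, Rational(1, 2))))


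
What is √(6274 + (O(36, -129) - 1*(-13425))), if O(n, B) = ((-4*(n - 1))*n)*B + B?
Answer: √669730 ≈ 818.37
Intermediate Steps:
O(n, B) = B + B*n*(4 - 4*n) (O(n, B) = ((-4*(-1 + n))*n)*B + B = ((4 - 4*n)*n)*B + B = (n*(4 - 4*n))*B + B = B*n*(4 - 4*n) + B = B + B*n*(4 - 4*n))
√(6274 + (O(36, -129) - 1*(-13425))) = √(6274 + (-129*(1 - 4*36² + 4*36) - 1*(-13425))) = √(6274 + (-129*(1 - 4*1296 + 144) + 13425)) = √(6274 + (-129*(1 - 5184 + 144) + 13425)) = √(6274 + (-129*(-5039) + 13425)) = √(6274 + (650031 + 13425)) = √(6274 + 663456) = √669730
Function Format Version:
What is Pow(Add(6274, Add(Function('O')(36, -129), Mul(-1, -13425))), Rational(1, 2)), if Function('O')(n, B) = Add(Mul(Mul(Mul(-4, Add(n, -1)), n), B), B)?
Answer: Pow(669730, Rational(1, 2)) ≈ 818.37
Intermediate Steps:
Function('O')(n, B) = Add(B, Mul(B, n, Add(4, Mul(-4, n)))) (Function('O')(n, B) = Add(Mul(Mul(Mul(-4, Add(-1, n)), n), B), B) = Add(Mul(Mul(Add(4, Mul(-4, n)), n), B), B) = Add(Mul(Mul(n, Add(4, Mul(-4, n))), B), B) = Add(Mul(B, n, Add(4, Mul(-4, n))), B) = Add(B, Mul(B, n, Add(4, Mul(-4, n)))))
Pow(Add(6274, Add(Function('O')(36, -129), Mul(-1, -13425))), Rational(1, 2)) = Pow(Add(6274, Add(Mul(-129, Add(1, Mul(-4, Pow(36, 2)), Mul(4, 36))), Mul(-1, -13425))), Rational(1, 2)) = Pow(Add(6274, Add(Mul(-129, Add(1, Mul(-4, 1296), 144)), 13425)), Rational(1, 2)) = Pow(Add(6274, Add(Mul(-129, Add(1, -5184, 144)), 13425)), Rational(1, 2)) = Pow(Add(6274, Add(Mul(-129, -5039), 13425)), Rational(1, 2)) = Pow(Add(6274, Add(650031, 13425)), Rational(1, 2)) = Pow(Add(6274, 663456), Rational(1, 2)) = Pow(669730, Rational(1, 2))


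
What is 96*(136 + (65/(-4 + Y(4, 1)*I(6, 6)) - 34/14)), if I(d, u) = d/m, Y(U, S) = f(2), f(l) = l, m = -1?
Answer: 87030/7 ≈ 12433.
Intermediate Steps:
Y(U, S) = 2
I(d, u) = -d (I(d, u) = d/(-1) = d*(-1) = -d)
96*(136 + (65/(-4 + Y(4, 1)*I(6, 6)) - 34/14)) = 96*(136 + (65/(-4 + 2*(-1*6)) - 34/14)) = 96*(136 + (65/(-4 + 2*(-6)) - 34*1/14)) = 96*(136 + (65/(-4 - 12) - 17/7)) = 96*(136 + (65/(-16) - 17/7)) = 96*(136 + (65*(-1/16) - 17/7)) = 96*(136 + (-65/16 - 17/7)) = 96*(136 - 727/112) = 96*(14505/112) = 87030/7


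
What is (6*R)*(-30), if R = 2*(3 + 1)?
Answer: -1440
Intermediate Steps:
R = 8 (R = 2*4 = 8)
(6*R)*(-30) = (6*8)*(-30) = 48*(-30) = -1440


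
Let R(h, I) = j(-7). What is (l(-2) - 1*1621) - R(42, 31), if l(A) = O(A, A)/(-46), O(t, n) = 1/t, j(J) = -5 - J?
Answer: -149315/92 ≈ -1623.0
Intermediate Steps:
l(A) = -1/(46*A) (l(A) = 1/(A*(-46)) = -1/46/A = -1/(46*A))
R(h, I) = 2 (R(h, I) = -5 - 1*(-7) = -5 + 7 = 2)
(l(-2) - 1*1621) - R(42, 31) = (-1/46/(-2) - 1*1621) - 1*2 = (-1/46*(-1/2) - 1621) - 2 = (1/92 - 1621) - 2 = -149131/92 - 2 = -149315/92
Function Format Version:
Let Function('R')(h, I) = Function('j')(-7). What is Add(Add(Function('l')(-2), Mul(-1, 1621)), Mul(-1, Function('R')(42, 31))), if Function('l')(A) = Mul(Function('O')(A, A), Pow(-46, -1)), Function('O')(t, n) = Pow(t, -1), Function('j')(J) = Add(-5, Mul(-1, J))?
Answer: Rational(-149315, 92) ≈ -1623.0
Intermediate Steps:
Function('l')(A) = Mul(Rational(-1, 46), Pow(A, -1)) (Function('l')(A) = Mul(Pow(A, -1), Pow(-46, -1)) = Mul(Pow(A, -1), Rational(-1, 46)) = Mul(Rational(-1, 46), Pow(A, -1)))
Function('R')(h, I) = 2 (Function('R')(h, I) = Add(-5, Mul(-1, -7)) = Add(-5, 7) = 2)
Add(Add(Function('l')(-2), Mul(-1, 1621)), Mul(-1, Function('R')(42, 31))) = Add(Add(Mul(Rational(-1, 46), Pow(-2, -1)), Mul(-1, 1621)), Mul(-1, 2)) = Add(Add(Mul(Rational(-1, 46), Rational(-1, 2)), -1621), -2) = Add(Add(Rational(1, 92), -1621), -2) = Add(Rational(-149131, 92), -2) = Rational(-149315, 92)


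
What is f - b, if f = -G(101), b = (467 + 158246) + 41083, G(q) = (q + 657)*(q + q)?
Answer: -352912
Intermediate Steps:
G(q) = 2*q*(657 + q) (G(q) = (657 + q)*(2*q) = 2*q*(657 + q))
b = 199796 (b = 158713 + 41083 = 199796)
f = -153116 (f = -2*101*(657 + 101) = -2*101*758 = -1*153116 = -153116)
f - b = -153116 - 1*199796 = -153116 - 199796 = -352912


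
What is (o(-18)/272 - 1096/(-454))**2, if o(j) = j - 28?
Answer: 4803460249/953080384 ≈ 5.0399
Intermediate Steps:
o(j) = -28 + j
(o(-18)/272 - 1096/(-454))**2 = ((-28 - 18)/272 - 1096/(-454))**2 = (-46*1/272 - 1096*(-1/454))**2 = (-23/136 + 548/227)**2 = (69307/30872)**2 = 4803460249/953080384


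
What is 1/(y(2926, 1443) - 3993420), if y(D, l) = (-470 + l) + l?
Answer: -1/3991004 ≈ -2.5056e-7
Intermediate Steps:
y(D, l) = -470 + 2*l
1/(y(2926, 1443) - 3993420) = 1/((-470 + 2*1443) - 3993420) = 1/((-470 + 2886) - 3993420) = 1/(2416 - 3993420) = 1/(-3991004) = -1/3991004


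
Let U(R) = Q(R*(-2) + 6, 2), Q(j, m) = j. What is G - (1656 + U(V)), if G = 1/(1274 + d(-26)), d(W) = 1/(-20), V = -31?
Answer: -43925776/25479 ≈ -1724.0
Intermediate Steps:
U(R) = 6 - 2*R (U(R) = R*(-2) + 6 = -2*R + 6 = 6 - 2*R)
d(W) = -1/20
G = 20/25479 (G = 1/(1274 - 1/20) = 1/(25479/20) = 20/25479 ≈ 0.00078496)
G - (1656 + U(V)) = 20/25479 - (1656 + (6 - 2*(-31))) = 20/25479 - (1656 + (6 + 62)) = 20/25479 - (1656 + 68) = 20/25479 - 1*1724 = 20/25479 - 1724 = -43925776/25479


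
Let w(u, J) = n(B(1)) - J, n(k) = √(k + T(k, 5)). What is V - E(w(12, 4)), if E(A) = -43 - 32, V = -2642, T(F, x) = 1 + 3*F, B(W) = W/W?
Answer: -2567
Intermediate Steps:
B(W) = 1
n(k) = √(1 + 4*k) (n(k) = √(k + (1 + 3*k)) = √(1 + 4*k))
w(u, J) = √5 - J (w(u, J) = √(1 + 4*1) - J = √(1 + 4) - J = √5 - J)
E(A) = -75
V - E(w(12, 4)) = -2642 - 1*(-75) = -2642 + 75 = -2567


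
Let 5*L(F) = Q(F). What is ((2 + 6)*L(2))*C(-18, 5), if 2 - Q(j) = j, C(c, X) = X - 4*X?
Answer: 0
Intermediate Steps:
C(c, X) = -3*X
Q(j) = 2 - j
L(F) = ⅖ - F/5 (L(F) = (2 - F)/5 = ⅖ - F/5)
((2 + 6)*L(2))*C(-18, 5) = ((2 + 6)*(⅖ - ⅕*2))*(-3*5) = (8*(⅖ - ⅖))*(-15) = (8*0)*(-15) = 0*(-15) = 0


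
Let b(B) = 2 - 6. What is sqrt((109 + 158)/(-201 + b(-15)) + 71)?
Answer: 4*sqrt(183065)/205 ≈ 8.3485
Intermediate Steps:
b(B) = -4
sqrt((109 + 158)/(-201 + b(-15)) + 71) = sqrt((109 + 158)/(-201 - 4) + 71) = sqrt(267/(-205) + 71) = sqrt(267*(-1/205) + 71) = sqrt(-267/205 + 71) = sqrt(14288/205) = 4*sqrt(183065)/205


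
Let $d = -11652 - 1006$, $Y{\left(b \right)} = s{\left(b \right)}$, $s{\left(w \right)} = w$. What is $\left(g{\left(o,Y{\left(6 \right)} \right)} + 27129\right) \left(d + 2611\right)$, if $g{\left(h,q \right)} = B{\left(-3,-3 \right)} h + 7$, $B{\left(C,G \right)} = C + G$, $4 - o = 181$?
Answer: $-283305306$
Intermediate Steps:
$Y{\left(b \right)} = b$
$o = -177$ ($o = 4 - 181 = -177$)
$d = -12658$
$g{\left(h,q \right)} = 7 - 6 h$ ($g{\left(h,q \right)} = \left(-3 - 3\right) h + 7 = - 6 h + 7 = 7 - 6 h$)
$\left(g{\left(o,Y{\left(6 \right)} \right)} + 27129\right) \left(d + 2611\right) = \left(\left(7 - -1062\right) + 27129\right) \left(-12658 + 2611\right) = \left(\left(7 + 1062\right) + 27129\right) \left(-10047\right) = \left(1069 + 27129\right) \left(-10047\right) = 28198 \left(-10047\right) = -283305306$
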